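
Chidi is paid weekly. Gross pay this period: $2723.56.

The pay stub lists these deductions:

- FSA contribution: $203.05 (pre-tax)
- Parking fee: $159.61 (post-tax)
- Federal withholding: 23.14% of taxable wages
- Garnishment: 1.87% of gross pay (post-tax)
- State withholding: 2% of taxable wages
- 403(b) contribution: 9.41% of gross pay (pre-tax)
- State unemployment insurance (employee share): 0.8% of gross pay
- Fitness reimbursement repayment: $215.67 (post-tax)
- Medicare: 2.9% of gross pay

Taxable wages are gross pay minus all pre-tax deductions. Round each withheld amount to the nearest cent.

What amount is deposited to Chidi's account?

$1168.02

403(b) contribution: $2723.56 × 0.0941 = $256.29
FSA contribution: $203.05
Pre-tax total = $256.29 + $203.05 = $459.34
Taxable wages = $2723.56 − $459.34 = $2264.22
State withholding: $2264.22 × 0.02 = $45.28
Federal withholding: $2264.22 × 0.2314 = $523.94
State unemployment insurance (employee share): $2723.56 × 0.008 = $21.79
Medicare: $2723.56 × 0.029 = $78.98
Parking fee: $159.61
Garnishment: $2723.56 × 0.0187 = $50.93
Fitness reimbursement repayment: $215.67
Total deductions = $256.29 + $203.05 + $45.28 + $523.94 + $21.79 + $78.98 + $159.61 + $50.93 + $215.67 = $1555.54
Net pay = $2723.56 − $1555.54 = $1168.02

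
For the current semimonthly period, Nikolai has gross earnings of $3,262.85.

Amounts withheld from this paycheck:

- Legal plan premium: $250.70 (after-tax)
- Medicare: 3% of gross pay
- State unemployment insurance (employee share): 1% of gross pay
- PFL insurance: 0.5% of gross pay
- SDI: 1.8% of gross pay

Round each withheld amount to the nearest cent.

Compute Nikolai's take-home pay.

PFL insurance: $3,262.85 × 0.005 = $16.31
Medicare: $3,262.85 × 0.03 = $97.89
State unemployment insurance (employee share): $3,262.85 × 0.01 = $32.63
SDI: $3,262.85 × 0.018 = $58.73
Legal plan premium: $250.70
Total deductions = $16.31 + $97.89 + $32.63 + $58.73 + $250.70 = $456.26
Net pay = $3,262.85 − $456.26 = $2,806.59

$2,806.59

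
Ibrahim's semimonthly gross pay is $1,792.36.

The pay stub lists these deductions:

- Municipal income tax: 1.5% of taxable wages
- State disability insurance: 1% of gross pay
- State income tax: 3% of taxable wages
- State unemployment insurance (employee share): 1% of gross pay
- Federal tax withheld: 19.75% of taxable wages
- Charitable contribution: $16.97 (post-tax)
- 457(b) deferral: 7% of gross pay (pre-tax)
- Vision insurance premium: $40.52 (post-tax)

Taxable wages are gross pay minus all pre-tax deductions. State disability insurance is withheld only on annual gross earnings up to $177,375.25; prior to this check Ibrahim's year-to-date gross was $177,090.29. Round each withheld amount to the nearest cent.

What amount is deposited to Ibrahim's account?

$1,184.41

457(b) deferral: $1,792.36 × 0.07 = $125.47
Taxable wages = $1,792.36 − $125.47 = $1,666.89
Municipal income tax: $1,666.89 × 0.015 = $25.00
Federal tax withheld: $1,666.89 × 0.1975 = $329.21
State income tax: $1,666.89 × 0.03 = $50.01
State disability insurance: only $177,375.25 − $177,090.29 = $284.96 of this check is subject → $284.96 × 0.01 = $2.85
State unemployment insurance (employee share): $1,792.36 × 0.01 = $17.92
Charitable contribution: $16.97
Vision insurance premium: $40.52
Total deductions = $125.47 + $25.00 + $329.21 + $50.01 + $2.85 + $17.92 + $16.97 + $40.52 = $607.95
Net pay = $1,792.36 − $607.95 = $1,184.41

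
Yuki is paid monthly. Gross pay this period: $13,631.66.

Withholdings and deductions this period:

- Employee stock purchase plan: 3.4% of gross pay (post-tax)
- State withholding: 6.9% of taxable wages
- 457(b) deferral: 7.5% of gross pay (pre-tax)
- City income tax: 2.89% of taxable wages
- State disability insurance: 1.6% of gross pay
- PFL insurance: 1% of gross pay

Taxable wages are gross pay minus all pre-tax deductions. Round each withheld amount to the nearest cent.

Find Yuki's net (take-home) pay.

457(b) deferral: $13,631.66 × 0.075 = $1,022.37
Taxable wages = $13,631.66 − $1,022.37 = $12,609.29
City income tax: $12,609.29 × 0.0289 = $364.41
State withholding: $12,609.29 × 0.069 = $870.04
State disability insurance: $13,631.66 × 0.016 = $218.11
PFL insurance: $13,631.66 × 0.01 = $136.32
Employee stock purchase plan: $13,631.66 × 0.034 = $463.48
Total deductions = $1,022.37 + $364.41 + $870.04 + $218.11 + $136.32 + $463.48 = $3,074.73
Net pay = $13,631.66 − $3,074.73 = $10,556.93

$10,556.93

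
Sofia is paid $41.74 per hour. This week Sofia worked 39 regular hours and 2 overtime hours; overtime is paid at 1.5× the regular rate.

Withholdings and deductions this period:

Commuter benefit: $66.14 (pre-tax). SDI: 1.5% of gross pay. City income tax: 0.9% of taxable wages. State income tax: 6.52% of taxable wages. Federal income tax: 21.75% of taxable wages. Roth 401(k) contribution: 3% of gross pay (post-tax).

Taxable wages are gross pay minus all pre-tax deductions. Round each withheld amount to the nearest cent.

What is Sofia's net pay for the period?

Regular pay: 39 × $41.74 = $1,627.86
Overtime pay: 2 × $41.74 × 1.5 = $125.22
Gross pay = $1,627.86 + $125.22 = $1,753.08
Commuter benefit: $66.14
Taxable wages = $1,753.08 − $66.14 = $1,686.94
State income tax: $1,686.94 × 0.0652 = $109.99
City income tax: $1,686.94 × 0.009 = $15.18
Federal income tax: $1,686.94 × 0.2175 = $366.91
SDI: $1,753.08 × 0.015 = $26.30
Roth 401(k) contribution: $1,753.08 × 0.03 = $52.59
Total deductions = $66.14 + $109.99 + $15.18 + $366.91 + $26.30 + $52.59 = $637.11
Net pay = $1,753.08 − $637.11 = $1,115.97

$1,115.97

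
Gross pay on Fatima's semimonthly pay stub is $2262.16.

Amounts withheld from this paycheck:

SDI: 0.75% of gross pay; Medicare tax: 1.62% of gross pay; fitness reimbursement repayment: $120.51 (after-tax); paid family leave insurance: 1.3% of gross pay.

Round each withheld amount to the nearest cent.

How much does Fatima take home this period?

Paid family leave insurance: $2262.16 × 0.013 = $29.41
Medicare tax: $2262.16 × 0.0162 = $36.65
SDI: $2262.16 × 0.0075 = $16.97
Fitness reimbursement repayment: $120.51
Total deductions = $29.41 + $36.65 + $16.97 + $120.51 = $203.54
Net pay = $2262.16 − $203.54 = $2058.62

$2058.62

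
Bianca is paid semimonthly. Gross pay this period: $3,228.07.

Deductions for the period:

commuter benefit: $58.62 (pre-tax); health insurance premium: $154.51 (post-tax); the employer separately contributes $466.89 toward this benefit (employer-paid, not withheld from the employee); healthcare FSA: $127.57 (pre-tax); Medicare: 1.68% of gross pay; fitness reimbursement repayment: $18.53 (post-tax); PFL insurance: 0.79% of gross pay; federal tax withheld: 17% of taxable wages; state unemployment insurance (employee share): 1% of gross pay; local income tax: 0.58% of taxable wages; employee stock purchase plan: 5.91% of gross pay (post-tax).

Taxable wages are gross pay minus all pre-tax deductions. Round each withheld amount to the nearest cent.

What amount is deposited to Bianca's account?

Healthcare FSA: $127.57
Commuter benefit: $58.62
Pre-tax total = $127.57 + $58.62 = $186.19
Taxable wages = $3,228.07 − $186.19 = $3,041.88
Local income tax: $3,041.88 × 0.0058 = $17.64
Federal tax withheld: $3,041.88 × 0.17 = $517.12
PFL insurance: $3,228.07 × 0.0079 = $25.50
State unemployment insurance (employee share): $3,228.07 × 0.01 = $32.28
Medicare: $3,228.07 × 0.0168 = $54.23
Health insurance premium: $154.51
Fitness reimbursement repayment: $18.53
Employee stock purchase plan: $3,228.07 × 0.0591 = $190.78
(Employer's $466.89 toward health insurance premium is not withheld from the employee.)
Total deductions = $127.57 + $58.62 + $17.64 + $517.12 + $25.50 + $32.28 + $54.23 + $154.51 + $18.53 + $190.78 = $1,196.78
Net pay = $3,228.07 − $1,196.78 = $2,031.29

$2,031.29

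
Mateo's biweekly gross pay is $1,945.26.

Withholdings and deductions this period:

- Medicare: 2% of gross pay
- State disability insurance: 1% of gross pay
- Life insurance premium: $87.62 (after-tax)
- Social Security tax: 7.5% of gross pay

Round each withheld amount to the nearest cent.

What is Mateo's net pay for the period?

Medicare: $1,945.26 × 0.02 = $38.91
State disability insurance: $1,945.26 × 0.01 = $19.45
Social Security tax: $1,945.26 × 0.075 = $145.89
Life insurance premium: $87.62
Total deductions = $38.91 + $19.45 + $145.89 + $87.62 = $291.87
Net pay = $1,945.26 − $291.87 = $1,653.39

$1,653.39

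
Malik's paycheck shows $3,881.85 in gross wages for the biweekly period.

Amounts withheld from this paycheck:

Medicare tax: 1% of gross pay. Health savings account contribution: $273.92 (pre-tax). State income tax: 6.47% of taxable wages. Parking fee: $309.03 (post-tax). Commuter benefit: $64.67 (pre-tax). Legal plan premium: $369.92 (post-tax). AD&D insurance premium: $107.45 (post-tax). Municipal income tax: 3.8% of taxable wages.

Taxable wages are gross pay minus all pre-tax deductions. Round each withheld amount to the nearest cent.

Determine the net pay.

Commuter benefit: $64.67
Health savings account contribution: $273.92
Pre-tax total = $64.67 + $273.92 = $338.59
Taxable wages = $3,881.85 − $338.59 = $3,543.26
State income tax: $3,543.26 × 0.0647 = $229.25
Municipal income tax: $3,543.26 × 0.038 = $134.64
Medicare tax: $3,881.85 × 0.01 = $38.82
Legal plan premium: $369.92
Parking fee: $309.03
AD&D insurance premium: $107.45
Total deductions = $64.67 + $273.92 + $229.25 + $134.64 + $38.82 + $369.92 + $309.03 + $107.45 = $1,527.70
Net pay = $3,881.85 − $1,527.70 = $2,354.15

$2,354.15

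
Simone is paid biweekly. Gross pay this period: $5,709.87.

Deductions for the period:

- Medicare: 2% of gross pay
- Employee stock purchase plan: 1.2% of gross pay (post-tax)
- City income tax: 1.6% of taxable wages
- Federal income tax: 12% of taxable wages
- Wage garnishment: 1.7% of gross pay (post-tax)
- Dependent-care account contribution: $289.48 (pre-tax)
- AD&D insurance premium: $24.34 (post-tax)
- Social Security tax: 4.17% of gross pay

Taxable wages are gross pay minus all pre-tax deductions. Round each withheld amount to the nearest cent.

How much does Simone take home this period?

$4,140.98

Dependent-care account contribution: $289.48
Taxable wages = $5,709.87 − $289.48 = $5,420.39
City income tax: $5,420.39 × 0.016 = $86.73
Federal income tax: $5,420.39 × 0.12 = $650.45
Medicare: $5,709.87 × 0.02 = $114.20
Social Security tax: $5,709.87 × 0.0417 = $238.10
AD&D insurance premium: $24.34
Employee stock purchase plan: $5,709.87 × 0.012 = $68.52
Wage garnishment: $5,709.87 × 0.017 = $97.07
Total deductions = $289.48 + $86.73 + $650.45 + $114.20 + $238.10 + $24.34 + $68.52 + $97.07 = $1,568.89
Net pay = $5,709.87 − $1,568.89 = $4,140.98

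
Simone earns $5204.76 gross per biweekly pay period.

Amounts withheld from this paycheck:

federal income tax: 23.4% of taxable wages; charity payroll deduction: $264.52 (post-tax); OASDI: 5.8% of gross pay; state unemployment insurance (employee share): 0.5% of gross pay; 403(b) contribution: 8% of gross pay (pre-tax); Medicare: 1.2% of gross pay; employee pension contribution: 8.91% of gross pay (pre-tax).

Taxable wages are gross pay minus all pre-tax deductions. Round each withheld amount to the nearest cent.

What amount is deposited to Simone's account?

$2657.79

403(b) contribution: $5204.76 × 0.08 = $416.38
Employee pension contribution: $5204.76 × 0.0891 = $463.74
Pre-tax total = $416.38 + $463.74 = $880.12
Taxable wages = $5204.76 − $880.12 = $4324.64
Federal income tax: $4324.64 × 0.234 = $1011.97
Medicare: $5204.76 × 0.012 = $62.46
State unemployment insurance (employee share): $5204.76 × 0.005 = $26.02
OASDI: $5204.76 × 0.058 = $301.88
Charity payroll deduction: $264.52
Total deductions = $416.38 + $463.74 + $1011.97 + $62.46 + $26.02 + $301.88 + $264.52 = $2546.97
Net pay = $5204.76 − $2546.97 = $2657.79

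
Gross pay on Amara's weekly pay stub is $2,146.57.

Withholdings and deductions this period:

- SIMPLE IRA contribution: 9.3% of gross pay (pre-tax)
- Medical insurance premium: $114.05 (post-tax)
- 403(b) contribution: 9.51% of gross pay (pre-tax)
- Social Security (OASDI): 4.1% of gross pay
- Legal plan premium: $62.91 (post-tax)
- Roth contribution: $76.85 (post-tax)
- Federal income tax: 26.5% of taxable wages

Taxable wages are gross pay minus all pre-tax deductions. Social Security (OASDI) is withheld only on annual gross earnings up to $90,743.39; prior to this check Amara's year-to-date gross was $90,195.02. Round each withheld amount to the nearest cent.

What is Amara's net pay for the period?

403(b) contribution: $2,146.57 × 0.0951 = $204.14
SIMPLE IRA contribution: $2,146.57 × 0.093 = $199.63
Pre-tax total = $204.14 + $199.63 = $403.77
Taxable wages = $2,146.57 − $403.77 = $1,742.80
Federal income tax: $1,742.80 × 0.265 = $461.84
Social Security (OASDI): only $90,743.39 − $90,195.02 = $548.37 of this check is subject → $548.37 × 0.041 = $22.48
Legal plan premium: $62.91
Medical insurance premium: $114.05
Roth contribution: $76.85
Total deductions = $204.14 + $199.63 + $461.84 + $22.48 + $62.91 + $114.05 + $76.85 = $1,141.90
Net pay = $2,146.57 − $1,141.90 = $1,004.67

$1,004.67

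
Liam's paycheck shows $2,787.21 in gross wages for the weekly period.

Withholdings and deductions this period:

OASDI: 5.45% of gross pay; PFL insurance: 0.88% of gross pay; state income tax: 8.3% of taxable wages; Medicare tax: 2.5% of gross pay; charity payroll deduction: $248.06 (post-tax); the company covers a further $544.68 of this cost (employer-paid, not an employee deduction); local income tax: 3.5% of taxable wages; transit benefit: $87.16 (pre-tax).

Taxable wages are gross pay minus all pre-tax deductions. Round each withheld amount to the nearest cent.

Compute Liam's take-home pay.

Transit benefit: $87.16
Taxable wages = $2,787.21 − $87.16 = $2,700.05
State income tax: $2,700.05 × 0.083 = $224.10
Local income tax: $2,700.05 × 0.035 = $94.50
OASDI: $2,787.21 × 0.0545 = $151.90
Medicare tax: $2,787.21 × 0.025 = $69.68
PFL insurance: $2,787.21 × 0.0088 = $24.53
Charity payroll deduction: $248.06
(Employer's $544.68 toward charity payroll deduction is not withheld from the employee.)
Total deductions = $87.16 + $224.10 + $94.50 + $151.90 + $69.68 + $24.53 + $248.06 = $899.93
Net pay = $2,787.21 − $899.93 = $1,887.28

$1,887.28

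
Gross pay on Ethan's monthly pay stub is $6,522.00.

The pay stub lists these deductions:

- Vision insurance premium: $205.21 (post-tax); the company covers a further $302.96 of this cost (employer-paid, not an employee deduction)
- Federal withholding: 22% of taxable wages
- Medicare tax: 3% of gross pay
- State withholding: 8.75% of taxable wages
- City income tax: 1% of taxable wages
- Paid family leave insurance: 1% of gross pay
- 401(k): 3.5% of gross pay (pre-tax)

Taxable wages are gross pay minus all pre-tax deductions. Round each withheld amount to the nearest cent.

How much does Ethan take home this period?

$3,829.38

401(k): $6,522.00 × 0.035 = $228.27
Taxable wages = $6,522.00 − $228.27 = $6,293.73
Federal withholding: $6,293.73 × 0.22 = $1,384.62
City income tax: $6,293.73 × 0.01 = $62.94
State withholding: $6,293.73 × 0.0875 = $550.70
Medicare tax: $6,522.00 × 0.03 = $195.66
Paid family leave insurance: $6,522.00 × 0.01 = $65.22
Vision insurance premium: $205.21
(Employer's $302.96 toward vision insurance premium is not withheld from the employee.)
Total deductions = $228.27 + $1,384.62 + $62.94 + $550.70 + $195.66 + $65.22 + $205.21 = $2,692.62
Net pay = $6,522.00 − $2,692.62 = $3,829.38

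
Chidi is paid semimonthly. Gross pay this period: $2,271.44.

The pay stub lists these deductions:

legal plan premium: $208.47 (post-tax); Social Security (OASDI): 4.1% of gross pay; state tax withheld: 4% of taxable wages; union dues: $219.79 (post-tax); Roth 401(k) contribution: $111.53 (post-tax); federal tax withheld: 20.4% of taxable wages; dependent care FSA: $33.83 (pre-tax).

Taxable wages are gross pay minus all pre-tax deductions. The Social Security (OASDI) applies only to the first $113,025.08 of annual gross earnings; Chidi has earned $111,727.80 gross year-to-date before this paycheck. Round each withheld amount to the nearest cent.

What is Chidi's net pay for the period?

$1,098.66

Dependent care FSA: $33.83
Taxable wages = $2,271.44 − $33.83 = $2,237.61
Federal tax withheld: $2,237.61 × 0.204 = $456.47
State tax withheld: $2,237.61 × 0.04 = $89.50
Social Security (OASDI): only $113,025.08 − $111,727.80 = $1,297.28 of this check is subject → $1,297.28 × 0.041 = $53.19
Roth 401(k) contribution: $111.53
Legal plan premium: $208.47
Union dues: $219.79
Total deductions = $33.83 + $456.47 + $89.50 + $53.19 + $111.53 + $208.47 + $219.79 = $1,172.78
Net pay = $2,271.44 − $1,172.78 = $1,098.66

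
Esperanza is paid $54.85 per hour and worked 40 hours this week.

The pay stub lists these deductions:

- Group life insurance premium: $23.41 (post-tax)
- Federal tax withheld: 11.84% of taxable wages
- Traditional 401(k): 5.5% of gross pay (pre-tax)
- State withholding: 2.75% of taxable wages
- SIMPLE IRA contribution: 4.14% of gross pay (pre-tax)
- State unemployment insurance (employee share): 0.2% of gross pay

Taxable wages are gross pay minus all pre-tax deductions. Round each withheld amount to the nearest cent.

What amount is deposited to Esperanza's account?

$1665.45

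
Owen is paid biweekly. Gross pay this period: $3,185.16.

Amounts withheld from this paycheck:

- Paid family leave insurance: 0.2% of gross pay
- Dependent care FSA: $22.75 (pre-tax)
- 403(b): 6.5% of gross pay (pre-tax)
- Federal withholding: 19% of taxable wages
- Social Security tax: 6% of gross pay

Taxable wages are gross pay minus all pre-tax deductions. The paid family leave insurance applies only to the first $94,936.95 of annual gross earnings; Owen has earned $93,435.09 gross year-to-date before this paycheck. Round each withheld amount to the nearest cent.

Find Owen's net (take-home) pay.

$2,199.74

Dependent care FSA: $22.75
403(b): $3,185.16 × 0.065 = $207.04
Pre-tax total = $22.75 + $207.04 = $229.79
Taxable wages = $3,185.16 − $229.79 = $2,955.37
Federal withholding: $2,955.37 × 0.19 = $561.52
Social Security tax: $3,185.16 × 0.06 = $191.11
Paid family leave insurance: only $94,936.95 − $93,435.09 = $1,501.86 of this check is subject → $1,501.86 × 0.002 = $3.00
Total deductions = $22.75 + $207.04 + $561.52 + $191.11 + $3.00 = $985.42
Net pay = $3,185.16 − $985.42 = $2,199.74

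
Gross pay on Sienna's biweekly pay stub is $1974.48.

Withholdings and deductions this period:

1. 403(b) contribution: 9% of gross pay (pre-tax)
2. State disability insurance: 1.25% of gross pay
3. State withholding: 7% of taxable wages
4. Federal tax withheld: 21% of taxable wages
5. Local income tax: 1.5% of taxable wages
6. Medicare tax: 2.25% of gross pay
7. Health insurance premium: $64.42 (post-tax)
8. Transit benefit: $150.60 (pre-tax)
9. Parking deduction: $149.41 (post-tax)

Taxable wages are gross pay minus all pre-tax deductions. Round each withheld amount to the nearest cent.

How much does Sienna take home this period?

Transit benefit: $150.60
403(b) contribution: $1974.48 × 0.09 = $177.70
Pre-tax total = $150.60 + $177.70 = $328.30
Taxable wages = $1974.48 − $328.30 = $1646.18
State withholding: $1646.18 × 0.07 = $115.23
Local income tax: $1646.18 × 0.015 = $24.69
Federal tax withheld: $1646.18 × 0.21 = $345.70
Medicare tax: $1974.48 × 0.0225 = $44.43
State disability insurance: $1974.48 × 0.0125 = $24.68
Health insurance premium: $64.42
Parking deduction: $149.41
Total deductions = $150.60 + $177.70 + $115.23 + $24.69 + $345.70 + $44.43 + $24.68 + $64.42 + $149.41 = $1096.86
Net pay = $1974.48 − $1096.86 = $877.62

$877.62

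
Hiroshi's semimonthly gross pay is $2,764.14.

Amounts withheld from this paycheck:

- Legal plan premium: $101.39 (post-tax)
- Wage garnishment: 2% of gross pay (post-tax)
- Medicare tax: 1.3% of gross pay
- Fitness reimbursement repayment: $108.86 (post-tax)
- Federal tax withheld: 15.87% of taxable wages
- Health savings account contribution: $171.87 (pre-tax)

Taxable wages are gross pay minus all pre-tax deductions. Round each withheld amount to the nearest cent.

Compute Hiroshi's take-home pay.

$1,879.42

Health savings account contribution: $171.87
Taxable wages = $2,764.14 − $171.87 = $2,592.27
Federal tax withheld: $2,592.27 × 0.1587 = $411.39
Medicare tax: $2,764.14 × 0.013 = $35.93
Legal plan premium: $101.39
Wage garnishment: $2,764.14 × 0.02 = $55.28
Fitness reimbursement repayment: $108.86
Total deductions = $171.87 + $411.39 + $35.93 + $101.39 + $55.28 + $108.86 = $884.72
Net pay = $2,764.14 − $884.72 = $1,879.42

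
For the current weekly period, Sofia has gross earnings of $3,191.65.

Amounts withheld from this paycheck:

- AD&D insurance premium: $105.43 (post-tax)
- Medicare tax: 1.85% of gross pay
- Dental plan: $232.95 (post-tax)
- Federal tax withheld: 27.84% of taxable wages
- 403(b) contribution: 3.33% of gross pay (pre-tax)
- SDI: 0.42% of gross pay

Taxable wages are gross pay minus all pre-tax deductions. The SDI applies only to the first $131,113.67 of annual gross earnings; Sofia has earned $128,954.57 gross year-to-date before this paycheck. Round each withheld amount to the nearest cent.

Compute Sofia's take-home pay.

$1,819.90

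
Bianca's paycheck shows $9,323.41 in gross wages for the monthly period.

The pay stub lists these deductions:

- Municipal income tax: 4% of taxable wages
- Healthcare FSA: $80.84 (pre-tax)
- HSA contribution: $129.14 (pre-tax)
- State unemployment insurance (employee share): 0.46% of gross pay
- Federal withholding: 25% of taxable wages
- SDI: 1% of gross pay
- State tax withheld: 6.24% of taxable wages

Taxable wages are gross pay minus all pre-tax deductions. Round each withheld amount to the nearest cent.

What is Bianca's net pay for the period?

$5,765.73

HSA contribution: $129.14
Healthcare FSA: $80.84
Pre-tax total = $129.14 + $80.84 = $209.98
Taxable wages = $9,323.41 − $209.98 = $9,113.43
State tax withheld: $9,113.43 × 0.0624 = $568.68
Federal withholding: $9,113.43 × 0.25 = $2,278.36
Municipal income tax: $9,113.43 × 0.04 = $364.54
State unemployment insurance (employee share): $9,323.41 × 0.0046 = $42.89
SDI: $9,323.41 × 0.01 = $93.23
Total deductions = $129.14 + $80.84 + $568.68 + $2,278.36 + $364.54 + $42.89 + $93.23 = $3,557.68
Net pay = $9,323.41 − $3,557.68 = $5,765.73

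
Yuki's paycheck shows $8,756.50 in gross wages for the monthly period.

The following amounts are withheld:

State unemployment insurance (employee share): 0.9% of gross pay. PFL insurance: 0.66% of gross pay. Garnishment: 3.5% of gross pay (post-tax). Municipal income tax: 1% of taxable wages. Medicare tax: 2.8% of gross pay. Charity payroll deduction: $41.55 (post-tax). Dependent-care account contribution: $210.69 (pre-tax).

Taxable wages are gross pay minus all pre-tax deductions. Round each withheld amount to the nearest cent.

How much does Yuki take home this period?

Dependent-care account contribution: $210.69
Taxable wages = $8,756.50 − $210.69 = $8,545.81
Municipal income tax: $8,545.81 × 0.01 = $85.46
Medicare tax: $8,756.50 × 0.028 = $245.18
State unemployment insurance (employee share): $8,756.50 × 0.009 = $78.81
PFL insurance: $8,756.50 × 0.0066 = $57.79
Garnishment: $8,756.50 × 0.035 = $306.48
Charity payroll deduction: $41.55
Total deductions = $210.69 + $85.46 + $245.18 + $78.81 + $57.79 + $306.48 + $41.55 = $1,025.96
Net pay = $8,756.50 − $1,025.96 = $7,730.54

$7,730.54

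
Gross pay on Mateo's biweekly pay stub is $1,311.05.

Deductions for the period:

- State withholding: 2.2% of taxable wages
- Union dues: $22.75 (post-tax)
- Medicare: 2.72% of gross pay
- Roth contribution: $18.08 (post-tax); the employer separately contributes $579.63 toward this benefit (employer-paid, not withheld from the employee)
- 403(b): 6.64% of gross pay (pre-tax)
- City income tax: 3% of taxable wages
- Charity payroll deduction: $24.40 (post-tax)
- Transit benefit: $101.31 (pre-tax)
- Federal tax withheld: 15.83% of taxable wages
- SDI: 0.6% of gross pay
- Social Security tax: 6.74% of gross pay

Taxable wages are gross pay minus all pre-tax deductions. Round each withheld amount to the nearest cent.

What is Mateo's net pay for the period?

$689.47

Transit benefit: $101.31
403(b): $1,311.05 × 0.0664 = $87.05
Pre-tax total = $101.31 + $87.05 = $188.36
Taxable wages = $1,311.05 − $188.36 = $1,122.69
Federal tax withheld: $1,122.69 × 0.1583 = $177.72
State withholding: $1,122.69 × 0.022 = $24.70
City income tax: $1,122.69 × 0.03 = $33.68
Social Security tax: $1,311.05 × 0.0674 = $88.36
SDI: $1,311.05 × 0.006 = $7.87
Medicare: $1,311.05 × 0.0272 = $35.66
Roth contribution: $18.08
Charity payroll deduction: $24.40
Union dues: $22.75
(Employer's $579.63 toward Roth contribution is not withheld from the employee.)
Total deductions = $101.31 + $87.05 + $177.72 + $24.70 + $33.68 + $88.36 + $7.87 + $35.66 + $18.08 + $24.40 + $22.75 = $621.58
Net pay = $1,311.05 − $621.58 = $689.47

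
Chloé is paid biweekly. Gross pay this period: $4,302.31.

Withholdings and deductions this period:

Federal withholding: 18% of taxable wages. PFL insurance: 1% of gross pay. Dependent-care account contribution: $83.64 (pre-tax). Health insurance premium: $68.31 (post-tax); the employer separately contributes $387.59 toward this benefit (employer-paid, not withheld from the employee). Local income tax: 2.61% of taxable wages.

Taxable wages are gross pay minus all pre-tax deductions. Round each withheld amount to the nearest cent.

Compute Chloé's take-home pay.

$3,237.87

Dependent-care account contribution: $83.64
Taxable wages = $4,302.31 − $83.64 = $4,218.67
Local income tax: $4,218.67 × 0.0261 = $110.11
Federal withholding: $4,218.67 × 0.18 = $759.36
PFL insurance: $4,302.31 × 0.01 = $43.02
Health insurance premium: $68.31
(Employer's $387.59 toward health insurance premium is not withheld from the employee.)
Total deductions = $83.64 + $110.11 + $759.36 + $43.02 + $68.31 = $1,064.44
Net pay = $4,302.31 − $1,064.44 = $3,237.87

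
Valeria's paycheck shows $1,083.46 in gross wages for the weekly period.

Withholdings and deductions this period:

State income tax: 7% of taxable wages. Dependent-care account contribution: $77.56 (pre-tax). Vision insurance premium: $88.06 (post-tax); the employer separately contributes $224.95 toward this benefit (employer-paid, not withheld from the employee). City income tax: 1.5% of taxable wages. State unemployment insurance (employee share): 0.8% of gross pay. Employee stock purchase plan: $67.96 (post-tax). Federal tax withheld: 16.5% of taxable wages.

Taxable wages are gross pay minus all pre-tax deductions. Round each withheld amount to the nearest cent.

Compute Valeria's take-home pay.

$589.74

Dependent-care account contribution: $77.56
Taxable wages = $1,083.46 − $77.56 = $1,005.90
State income tax: $1,005.90 × 0.07 = $70.41
City income tax: $1,005.90 × 0.015 = $15.09
Federal tax withheld: $1,005.90 × 0.165 = $165.97
State unemployment insurance (employee share): $1,083.46 × 0.008 = $8.67
Vision insurance premium: $88.06
Employee stock purchase plan: $67.96
(Employer's $224.95 toward vision insurance premium is not withheld from the employee.)
Total deductions = $77.56 + $70.41 + $15.09 + $165.97 + $8.67 + $88.06 + $67.96 = $493.72
Net pay = $1,083.46 − $493.72 = $589.74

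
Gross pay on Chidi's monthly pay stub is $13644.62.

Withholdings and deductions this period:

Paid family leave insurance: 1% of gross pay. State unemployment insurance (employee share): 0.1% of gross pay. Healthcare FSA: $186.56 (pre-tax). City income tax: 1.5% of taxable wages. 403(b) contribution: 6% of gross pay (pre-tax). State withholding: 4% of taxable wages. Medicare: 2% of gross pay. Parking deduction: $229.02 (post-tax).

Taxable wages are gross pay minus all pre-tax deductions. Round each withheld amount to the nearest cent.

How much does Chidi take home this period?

403(b) contribution: $13644.62 × 0.06 = $818.68
Healthcare FSA: $186.56
Pre-tax total = $818.68 + $186.56 = $1005.24
Taxable wages = $13644.62 − $1005.24 = $12639.38
State withholding: $12639.38 × 0.04 = $505.58
City income tax: $12639.38 × 0.015 = $189.59
Paid family leave insurance: $13644.62 × 0.01 = $136.45
Medicare: $13644.62 × 0.02 = $272.89
State unemployment insurance (employee share): $13644.62 × 0.001 = $13.64
Parking deduction: $229.02
Total deductions = $818.68 + $186.56 + $505.58 + $189.59 + $136.45 + $272.89 + $13.64 + $229.02 = $2352.41
Net pay = $13644.62 − $2352.41 = $11292.21

$11292.21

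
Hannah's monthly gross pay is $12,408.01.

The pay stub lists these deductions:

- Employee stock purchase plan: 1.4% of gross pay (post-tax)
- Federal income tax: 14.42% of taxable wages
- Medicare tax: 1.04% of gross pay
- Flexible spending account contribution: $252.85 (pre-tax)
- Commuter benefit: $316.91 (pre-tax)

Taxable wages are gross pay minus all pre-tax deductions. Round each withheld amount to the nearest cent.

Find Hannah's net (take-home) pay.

Flexible spending account contribution: $252.85
Commuter benefit: $316.91
Pre-tax total = $252.85 + $316.91 = $569.76
Taxable wages = $12,408.01 − $569.76 = $11,838.25
Federal income tax: $11,838.25 × 0.1442 = $1,707.08
Medicare tax: $12,408.01 × 0.0104 = $129.04
Employee stock purchase plan: $12,408.01 × 0.014 = $173.71
Total deductions = $252.85 + $316.91 + $1,707.08 + $129.04 + $173.71 = $2,579.59
Net pay = $12,408.01 − $2,579.59 = $9,828.42

$9,828.42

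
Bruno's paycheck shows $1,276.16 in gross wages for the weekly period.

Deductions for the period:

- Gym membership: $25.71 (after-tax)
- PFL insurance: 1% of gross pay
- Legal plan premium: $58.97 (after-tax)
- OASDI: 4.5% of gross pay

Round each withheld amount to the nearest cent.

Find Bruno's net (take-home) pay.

$1,121.29

PFL insurance: $1,276.16 × 0.01 = $12.76
OASDI: $1,276.16 × 0.045 = $57.43
Gym membership: $25.71
Legal plan premium: $58.97
Total deductions = $12.76 + $57.43 + $25.71 + $58.97 = $154.87
Net pay = $1,276.16 − $154.87 = $1,121.29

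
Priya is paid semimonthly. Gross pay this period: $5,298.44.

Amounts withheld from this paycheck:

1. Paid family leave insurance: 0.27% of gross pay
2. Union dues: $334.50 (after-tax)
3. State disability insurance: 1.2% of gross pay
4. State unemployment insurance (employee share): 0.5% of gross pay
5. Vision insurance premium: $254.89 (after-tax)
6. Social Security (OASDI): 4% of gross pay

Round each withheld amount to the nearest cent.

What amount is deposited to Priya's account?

$4,392.73

Paid family leave insurance: $5,298.44 × 0.0027 = $14.31
Social Security (OASDI): $5,298.44 × 0.04 = $211.94
State disability insurance: $5,298.44 × 0.012 = $63.58
State unemployment insurance (employee share): $5,298.44 × 0.005 = $26.49
Vision insurance premium: $254.89
Union dues: $334.50
Total deductions = $14.31 + $211.94 + $63.58 + $26.49 + $254.89 + $334.50 = $905.71
Net pay = $5,298.44 − $905.71 = $4,392.73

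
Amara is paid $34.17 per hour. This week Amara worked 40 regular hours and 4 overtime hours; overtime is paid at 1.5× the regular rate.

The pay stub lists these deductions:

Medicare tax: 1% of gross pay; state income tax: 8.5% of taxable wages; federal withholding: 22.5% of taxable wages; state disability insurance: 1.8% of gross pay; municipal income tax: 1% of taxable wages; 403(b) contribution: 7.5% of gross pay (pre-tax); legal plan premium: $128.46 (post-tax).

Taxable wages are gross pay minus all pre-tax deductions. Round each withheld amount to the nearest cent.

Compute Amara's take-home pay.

Regular pay: 40 × $34.17 = $1366.80
Overtime pay: 4 × $34.17 × 1.5 = $205.02
Gross pay = $1366.80 + $205.02 = $1571.82
403(b) contribution: $1571.82 × 0.075 = $117.89
Taxable wages = $1571.82 − $117.89 = $1453.93
Municipal income tax: $1453.93 × 0.01 = $14.54
Federal withholding: $1453.93 × 0.225 = $327.13
State income tax: $1453.93 × 0.085 = $123.58
Medicare tax: $1571.82 × 0.01 = $15.72
State disability insurance: $1571.82 × 0.018 = $28.29
Legal plan premium: $128.46
Total deductions = $117.89 + $14.54 + $327.13 + $123.58 + $15.72 + $28.29 + $128.46 = $755.61
Net pay = $1571.82 − $755.61 = $816.21

$816.21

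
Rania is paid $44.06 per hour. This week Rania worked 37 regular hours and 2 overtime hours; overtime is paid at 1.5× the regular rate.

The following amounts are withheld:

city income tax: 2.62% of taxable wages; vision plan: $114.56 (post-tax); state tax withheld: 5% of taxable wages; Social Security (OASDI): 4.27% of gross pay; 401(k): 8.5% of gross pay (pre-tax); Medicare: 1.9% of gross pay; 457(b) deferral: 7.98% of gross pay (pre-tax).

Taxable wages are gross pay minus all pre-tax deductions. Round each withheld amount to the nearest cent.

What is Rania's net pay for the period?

$1,136.49

Regular pay: 37 × $44.06 = $1,630.22
Overtime pay: 2 × $44.06 × 1.5 = $132.18
Gross pay = $1,630.22 + $132.18 = $1,762.40
457(b) deferral: $1,762.40 × 0.0798 = $140.64
401(k): $1,762.40 × 0.085 = $149.80
Pre-tax total = $140.64 + $149.80 = $290.44
Taxable wages = $1,762.40 − $290.44 = $1,471.96
City income tax: $1,471.96 × 0.0262 = $38.57
State tax withheld: $1,471.96 × 0.05 = $73.60
Social Security (OASDI): $1,762.40 × 0.0427 = $75.25
Medicare: $1,762.40 × 0.019 = $33.49
Vision plan: $114.56
Total deductions = $140.64 + $149.80 + $38.57 + $73.60 + $75.25 + $33.49 + $114.56 = $625.91
Net pay = $1,762.40 − $625.91 = $1,136.49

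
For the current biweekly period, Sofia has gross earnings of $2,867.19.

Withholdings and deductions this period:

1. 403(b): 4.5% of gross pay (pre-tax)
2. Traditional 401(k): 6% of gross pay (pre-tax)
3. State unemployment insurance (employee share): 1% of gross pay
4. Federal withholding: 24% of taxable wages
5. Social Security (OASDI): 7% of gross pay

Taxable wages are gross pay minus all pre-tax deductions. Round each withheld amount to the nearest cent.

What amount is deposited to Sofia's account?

Traditional 401(k): $2,867.19 × 0.06 = $172.03
403(b): $2,867.19 × 0.045 = $129.02
Pre-tax total = $172.03 + $129.02 = $301.05
Taxable wages = $2,867.19 − $301.05 = $2,566.14
Federal withholding: $2,566.14 × 0.24 = $615.87
State unemployment insurance (employee share): $2,867.19 × 0.01 = $28.67
Social Security (OASDI): $2,867.19 × 0.07 = $200.70
Total deductions = $172.03 + $129.02 + $615.87 + $28.67 + $200.70 = $1,146.29
Net pay = $2,867.19 − $1,146.29 = $1,720.90

$1,720.90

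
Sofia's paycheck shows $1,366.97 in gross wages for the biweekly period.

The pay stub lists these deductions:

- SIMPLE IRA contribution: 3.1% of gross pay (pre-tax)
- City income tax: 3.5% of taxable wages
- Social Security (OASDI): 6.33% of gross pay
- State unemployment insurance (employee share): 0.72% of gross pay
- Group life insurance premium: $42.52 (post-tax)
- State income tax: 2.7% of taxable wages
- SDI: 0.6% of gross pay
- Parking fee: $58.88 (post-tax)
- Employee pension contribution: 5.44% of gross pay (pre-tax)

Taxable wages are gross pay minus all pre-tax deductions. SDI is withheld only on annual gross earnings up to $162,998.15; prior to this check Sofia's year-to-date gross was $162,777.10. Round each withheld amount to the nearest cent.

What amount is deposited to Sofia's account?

Employee pension contribution: $1,366.97 × 0.0544 = $74.36
SIMPLE IRA contribution: $1,366.97 × 0.031 = $42.38
Pre-tax total = $74.36 + $42.38 = $116.74
Taxable wages = $1,366.97 − $116.74 = $1,250.23
City income tax: $1,250.23 × 0.035 = $43.76
State income tax: $1,250.23 × 0.027 = $33.76
SDI: only $162,998.15 − $162,777.10 = $221.05 of this check is subject → $221.05 × 0.006 = $1.33
State unemployment insurance (employee share): $1,366.97 × 0.0072 = $9.84
Social Security (OASDI): $1,366.97 × 0.0633 = $86.53
Group life insurance premium: $42.52
Parking fee: $58.88
Total deductions = $74.36 + $42.38 + $43.76 + $33.76 + $1.33 + $9.84 + $86.53 + $42.52 + $58.88 = $393.36
Net pay = $1,366.97 − $393.36 = $973.61

$973.61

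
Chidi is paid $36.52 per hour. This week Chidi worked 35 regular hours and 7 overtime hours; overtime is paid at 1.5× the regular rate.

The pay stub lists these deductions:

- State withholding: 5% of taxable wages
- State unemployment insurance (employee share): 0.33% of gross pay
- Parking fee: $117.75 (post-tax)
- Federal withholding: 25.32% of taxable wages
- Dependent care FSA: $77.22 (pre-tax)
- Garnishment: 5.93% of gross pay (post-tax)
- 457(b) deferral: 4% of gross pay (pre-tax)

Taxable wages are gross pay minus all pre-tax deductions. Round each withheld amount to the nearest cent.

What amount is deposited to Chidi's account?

$835.95

Regular pay: 35 × $36.52 = $1278.20
Overtime pay: 7 × $36.52 × 1.5 = $383.46
Gross pay = $1278.20 + $383.46 = $1661.66
Dependent care FSA: $77.22
457(b) deferral: $1661.66 × 0.04 = $66.47
Pre-tax total = $77.22 + $66.47 = $143.69
Taxable wages = $1661.66 − $143.69 = $1517.97
State withholding: $1517.97 × 0.05 = $75.90
Federal withholding: $1517.97 × 0.2532 = $384.35
State unemployment insurance (employee share): $1661.66 × 0.0033 = $5.48
Parking fee: $117.75
Garnishment: $1661.66 × 0.0593 = $98.54
Total deductions = $77.22 + $66.47 + $75.90 + $384.35 + $5.48 + $117.75 + $98.54 = $825.71
Net pay = $1661.66 − $825.71 = $835.95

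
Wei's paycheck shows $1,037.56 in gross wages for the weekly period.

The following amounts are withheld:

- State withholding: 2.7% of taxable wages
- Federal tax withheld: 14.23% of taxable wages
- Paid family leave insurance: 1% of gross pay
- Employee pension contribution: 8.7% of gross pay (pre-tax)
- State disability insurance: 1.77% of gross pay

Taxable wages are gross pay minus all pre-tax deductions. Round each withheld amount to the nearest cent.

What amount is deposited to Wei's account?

Employee pension contribution: $1,037.56 × 0.087 = $90.27
Taxable wages = $1,037.56 − $90.27 = $947.29
Federal tax withheld: $947.29 × 0.1423 = $134.80
State withholding: $947.29 × 0.027 = $25.58
Paid family leave insurance: $1,037.56 × 0.01 = $10.38
State disability insurance: $1,037.56 × 0.0177 = $18.36
Total deductions = $90.27 + $134.80 + $25.58 + $10.38 + $18.36 = $279.39
Net pay = $1,037.56 − $279.39 = $758.17

$758.17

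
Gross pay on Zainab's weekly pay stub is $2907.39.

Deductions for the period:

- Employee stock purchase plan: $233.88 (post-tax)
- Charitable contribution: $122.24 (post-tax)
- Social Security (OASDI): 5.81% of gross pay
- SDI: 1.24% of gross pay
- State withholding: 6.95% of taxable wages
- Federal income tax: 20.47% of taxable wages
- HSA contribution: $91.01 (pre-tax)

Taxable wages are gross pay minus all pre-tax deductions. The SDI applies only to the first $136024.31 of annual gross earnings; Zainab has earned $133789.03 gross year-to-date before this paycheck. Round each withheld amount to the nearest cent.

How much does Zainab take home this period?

$1491.37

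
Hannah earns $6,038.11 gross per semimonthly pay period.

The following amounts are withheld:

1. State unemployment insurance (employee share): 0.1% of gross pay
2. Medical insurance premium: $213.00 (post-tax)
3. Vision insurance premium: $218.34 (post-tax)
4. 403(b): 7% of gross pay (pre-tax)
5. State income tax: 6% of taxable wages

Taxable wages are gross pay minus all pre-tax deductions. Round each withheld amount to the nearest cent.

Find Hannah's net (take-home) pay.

$4,841.13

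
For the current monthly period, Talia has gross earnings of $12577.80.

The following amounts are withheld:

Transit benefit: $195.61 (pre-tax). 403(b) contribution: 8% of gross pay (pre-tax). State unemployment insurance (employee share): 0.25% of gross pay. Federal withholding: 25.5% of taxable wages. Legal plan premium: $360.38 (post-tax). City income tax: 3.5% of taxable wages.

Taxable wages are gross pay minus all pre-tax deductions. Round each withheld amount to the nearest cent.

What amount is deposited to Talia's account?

Transit benefit: $195.61
403(b) contribution: $12577.80 × 0.08 = $1006.22
Pre-tax total = $195.61 + $1006.22 = $1201.83
Taxable wages = $12577.80 − $1201.83 = $11375.97
Federal withholding: $11375.97 × 0.255 = $2900.87
City income tax: $11375.97 × 0.035 = $398.16
State unemployment insurance (employee share): $12577.80 × 0.0025 = $31.44
Legal plan premium: $360.38
Total deductions = $195.61 + $1006.22 + $2900.87 + $398.16 + $31.44 + $360.38 = $4892.68
Net pay = $12577.80 − $4892.68 = $7685.12

$7685.12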